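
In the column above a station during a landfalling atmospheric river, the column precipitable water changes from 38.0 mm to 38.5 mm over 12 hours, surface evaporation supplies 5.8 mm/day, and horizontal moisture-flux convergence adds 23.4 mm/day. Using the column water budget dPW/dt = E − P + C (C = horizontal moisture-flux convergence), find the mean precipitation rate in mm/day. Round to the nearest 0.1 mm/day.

dPW/dt = (38.5 − 38.0) mm / (12/24 day) = +1.000 mm/day.
P = E + C − dPW/dt = 5.8 + (23.4) − (+1.000) = 28.2 mm/day.

P ≈ 28.2 mm/day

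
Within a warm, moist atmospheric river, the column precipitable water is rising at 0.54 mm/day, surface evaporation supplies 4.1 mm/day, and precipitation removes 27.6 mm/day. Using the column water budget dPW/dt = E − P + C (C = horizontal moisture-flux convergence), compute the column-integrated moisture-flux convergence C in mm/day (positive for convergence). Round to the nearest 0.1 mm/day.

dPW/dt = +0.54 mm/day.
C = dPW/dt − E + P = (+0.54) − 4.1 + 27.6 = 24.0 mm/day.

C ≈ 24.0 mm/day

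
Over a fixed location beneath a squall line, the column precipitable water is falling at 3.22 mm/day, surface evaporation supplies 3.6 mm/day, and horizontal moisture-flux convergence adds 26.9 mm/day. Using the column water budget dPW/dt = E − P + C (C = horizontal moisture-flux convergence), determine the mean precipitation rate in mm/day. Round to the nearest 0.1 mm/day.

dPW/dt = -3.22 mm/day.
P = E + C − dPW/dt = 3.6 + (26.9) − (-3.22) = 33.7 mm/day.

P ≈ 33.7 mm/day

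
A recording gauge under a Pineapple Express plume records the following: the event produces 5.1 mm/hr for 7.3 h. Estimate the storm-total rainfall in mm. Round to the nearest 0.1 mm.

total ≈ 37.2 mm

Total = Σ Rᵢ Δtᵢ = 5.1 × 7.3
      = 37.23 = 37.2 mm.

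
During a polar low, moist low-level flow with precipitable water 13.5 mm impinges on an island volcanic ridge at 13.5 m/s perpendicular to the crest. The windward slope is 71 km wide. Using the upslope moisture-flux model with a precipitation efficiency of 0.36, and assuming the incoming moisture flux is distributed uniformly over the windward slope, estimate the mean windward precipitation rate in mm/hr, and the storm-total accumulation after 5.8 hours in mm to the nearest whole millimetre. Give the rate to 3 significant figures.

R ≈ 3.33 mm/hr; total ≈ 19 mm

Incoming column moisture flux per unit ridge length: F = V × PW = 13.5 × 13.5 = 182.25 mm·m/s.
Spread over the 71 km slope with efficiency ε = 0.36: R = ε·F/W = 0.36 × 182.25 / 71000 m = 9.241e-04 mm/s.
R = 9.241e-04 × 3600 = 3.33 mm/hr.
Over 5.8 h: total = 3.33 × 5.8 = 19.314 ≈ 19 mm.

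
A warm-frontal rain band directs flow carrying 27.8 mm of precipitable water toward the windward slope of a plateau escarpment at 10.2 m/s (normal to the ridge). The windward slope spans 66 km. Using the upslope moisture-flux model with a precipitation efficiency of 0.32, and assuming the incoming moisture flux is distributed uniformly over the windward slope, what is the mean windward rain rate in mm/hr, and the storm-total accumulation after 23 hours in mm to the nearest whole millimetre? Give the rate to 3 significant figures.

Incoming column moisture flux per unit ridge length: F = V × PW = 10.2 × 27.8 = 283.56 mm·m/s.
Spread over the 66 km slope with efficiency ε = 0.32: R = ε·F/W = 0.32 × 283.56 / 66000 m = 1.375e-03 mm/s.
R = 1.375e-03 × 3600 = 4.95 mm/hr.
Over 23 h: total = 4.95 × 23 = 113.85 ≈ 114 mm.

R ≈ 4.95 mm/hr; total ≈ 114 mm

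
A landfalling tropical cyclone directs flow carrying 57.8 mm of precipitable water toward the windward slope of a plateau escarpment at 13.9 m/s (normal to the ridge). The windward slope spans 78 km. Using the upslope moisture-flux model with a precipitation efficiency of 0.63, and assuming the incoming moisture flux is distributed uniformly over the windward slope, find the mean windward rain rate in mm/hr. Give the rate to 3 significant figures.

Incoming column moisture flux per unit ridge length: F = V × PW = 13.9 × 57.8 = 803.42 mm·m/s.
Spread over the 78 km slope with efficiency ε = 0.63: R = ε·F/W = 0.63 × 803.42 / 78000 m = 6.489e-03 mm/s.
R = 6.489e-03 × 3600 = 23.4 mm/hr.

R ≈ 23.4 mm/hr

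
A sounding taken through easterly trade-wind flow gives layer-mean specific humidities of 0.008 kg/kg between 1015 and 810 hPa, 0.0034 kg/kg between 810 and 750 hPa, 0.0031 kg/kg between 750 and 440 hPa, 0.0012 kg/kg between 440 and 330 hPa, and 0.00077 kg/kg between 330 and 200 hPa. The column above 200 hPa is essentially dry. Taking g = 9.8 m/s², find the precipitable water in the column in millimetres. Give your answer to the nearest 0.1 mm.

PW ≈ 31.0 mm

Precipitable water is the column-integrated vapour mass per unit area: PW = (1/g) Σ q̄ Δp, with q in kg/kg and Δp in Pa (1 kg/m² of water = 1 mm).
Layer 1015–810 hPa: Δp = 205 hPa = 20500 Pa, q̄ = 0.008 kg/kg → 0.008 × 20500 / 9.8 = 16.73 mm
Layer 810–750 hPa: Δp = 60 hPa = 6000 Pa, q̄ = 0.0034 kg/kg → 0.0034 × 6000 / 9.8 = 2.08 mm
Layer 750–440 hPa: Δp = 310 hPa = 31000 Pa, q̄ = 0.0031 kg/kg → 0.0031 × 31000 / 9.8 = 9.81 mm
Layer 440–330 hPa: Δp = 110 hPa = 11000 Pa, q̄ = 0.0012 kg/kg → 0.0012 × 11000 / 9.8 = 1.35 mm
Layer 330–200 hPa: Δp = 130 hPa = 13000 Pa, q̄ = 0.00077 kg/kg → 0.00077 × 13000 / 9.8 = 1.02 mm
PW = 16.73 + 2.08 + 9.81 + 1.35 + 1.02 = 30.99 ≈ 31.0 mm.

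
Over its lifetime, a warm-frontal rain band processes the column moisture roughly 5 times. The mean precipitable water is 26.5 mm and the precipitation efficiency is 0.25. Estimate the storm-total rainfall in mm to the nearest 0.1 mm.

rainfall ≈ 33.1 mm

Each cycle deposits ε × PW = 0.25 × 26.5 = 6.625 mm.
Over 5 cycles: 5 × 6.625 = 33.1 mm.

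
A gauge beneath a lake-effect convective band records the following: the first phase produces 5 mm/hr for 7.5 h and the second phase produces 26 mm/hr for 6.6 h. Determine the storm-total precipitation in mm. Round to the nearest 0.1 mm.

total ≈ 209.1 mm

Total = Σ Rᵢ Δtᵢ = 5 × 7.5 + 26 × 6.6
      = 37.5 + 171.6 = 209.1 mm.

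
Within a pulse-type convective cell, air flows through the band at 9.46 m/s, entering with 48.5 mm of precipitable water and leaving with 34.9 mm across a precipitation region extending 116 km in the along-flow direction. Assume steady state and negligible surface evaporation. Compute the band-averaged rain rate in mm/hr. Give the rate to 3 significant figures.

Column moisture flux per unit crosswind length is F = V × PW.
Inflow: F_in = 9.46 × 48.5 = 458.81 mm·m/s
Outflow: F_out = 9.46 × 34.9 = 330.154 mm·m/s
Steady-state rate R = (F_in − F_out)/L = (458.81 − 330.154) / 116000 m = 1.109e-03 mm/s.
R = 1.109e-03 × 3600 = 3.99 mm/hr.

R ≈ 3.99 mm/hr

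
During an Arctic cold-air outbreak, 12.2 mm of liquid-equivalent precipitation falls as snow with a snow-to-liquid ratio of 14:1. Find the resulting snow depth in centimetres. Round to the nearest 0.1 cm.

snow depth ≈ 17.1 cm

Snow depth = liquid × ratio = 12.2 mm × 14 = 170.8 mm = 17.1 cm.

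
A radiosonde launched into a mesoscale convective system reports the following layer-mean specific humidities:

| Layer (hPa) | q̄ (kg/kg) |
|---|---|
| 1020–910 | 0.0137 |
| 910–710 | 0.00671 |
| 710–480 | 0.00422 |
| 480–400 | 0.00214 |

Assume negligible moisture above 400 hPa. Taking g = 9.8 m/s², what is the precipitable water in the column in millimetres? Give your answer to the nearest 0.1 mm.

Precipitable water is the column-integrated vapour mass per unit area: PW = (1/g) Σ q̄ Δp, with q in kg/kg and Δp in Pa (1 kg/m² of water = 1 mm).
Layer 1020–910 hPa: Δp = 110 hPa = 11000 Pa, q̄ = 0.0137 kg/kg → 0.0137 × 11000 / 9.8 = 15.38 mm
Layer 910–710 hPa: Δp = 200 hPa = 20000 Pa, q̄ = 0.00671 kg/kg → 0.00671 × 20000 / 9.8 = 13.69 mm
Layer 710–480 hPa: Δp = 230 hPa = 23000 Pa, q̄ = 0.00422 kg/kg → 0.00422 × 23000 / 9.8 = 9.90 mm
Layer 480–400 hPa: Δp = 80 hPa = 8000 Pa, q̄ = 0.00214 kg/kg → 0.00214 × 8000 / 9.8 = 1.75 mm
PW = 15.38 + 13.69 + 9.90 + 1.75 = 40.72 ≈ 40.7 mm.

PW ≈ 40.7 mm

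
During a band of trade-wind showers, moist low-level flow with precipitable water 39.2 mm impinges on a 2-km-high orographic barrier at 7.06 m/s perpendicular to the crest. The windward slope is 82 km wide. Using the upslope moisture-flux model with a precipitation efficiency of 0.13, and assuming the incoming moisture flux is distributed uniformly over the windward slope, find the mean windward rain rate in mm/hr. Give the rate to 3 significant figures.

R ≈ 1.58 mm/hr

Incoming column moisture flux per unit ridge length: F = V × PW = 7.06 × 39.2 = 276.752 mm·m/s.
Spread over the 82 km slope with efficiency ε = 0.13: R = ε·F/W = 0.13 × 276.752 / 82000 m = 4.388e-04 mm/s.
R = 4.388e-04 × 3600 = 1.58 mm/hr.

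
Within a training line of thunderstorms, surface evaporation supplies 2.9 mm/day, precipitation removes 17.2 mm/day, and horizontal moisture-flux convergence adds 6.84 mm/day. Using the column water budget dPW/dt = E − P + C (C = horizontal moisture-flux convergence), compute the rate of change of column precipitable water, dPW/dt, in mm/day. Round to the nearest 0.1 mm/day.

dPW/dt = E − P + C = 2.9 − 17.2 + (6.84) = -7.5 mm/day.

dPW/dt ≈ -7.5 mm/day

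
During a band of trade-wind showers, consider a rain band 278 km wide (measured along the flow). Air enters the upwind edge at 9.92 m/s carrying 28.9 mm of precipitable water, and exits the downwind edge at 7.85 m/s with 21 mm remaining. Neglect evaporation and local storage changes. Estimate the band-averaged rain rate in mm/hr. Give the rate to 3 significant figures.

Column moisture flux per unit crosswind length is F = V × PW.
Inflow: F_in = 9.92 × 28.9 = 286.688 mm·m/s
Outflow: F_out = 7.85 × 21 = 164.85 mm·m/s
Steady-state rate R = (F_in − F_out)/L = (286.688 − 164.85) / 278000 m = 4.383e-04 mm/s.
R = 4.383e-04 × 3600 = 1.58 mm/hr.

R ≈ 1.58 mm/hr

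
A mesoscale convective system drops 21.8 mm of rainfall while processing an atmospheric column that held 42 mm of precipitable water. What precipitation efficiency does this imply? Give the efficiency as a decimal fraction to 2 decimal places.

ε ≈ 0.52

ε = rainfall / PW = 21.8 / 42 = 0.52.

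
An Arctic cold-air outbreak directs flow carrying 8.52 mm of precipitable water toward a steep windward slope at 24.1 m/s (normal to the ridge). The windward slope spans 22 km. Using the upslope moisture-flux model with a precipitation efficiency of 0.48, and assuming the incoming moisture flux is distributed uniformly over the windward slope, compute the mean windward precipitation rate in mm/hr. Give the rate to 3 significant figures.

R ≈ 16.1 mm/hr

Incoming column moisture flux per unit ridge length: F = V × PW = 24.1 × 8.52 = 205.332 mm·m/s.
Spread over the 22 km slope with efficiency ε = 0.48: R = ε·F/W = 0.48 × 205.332 / 22000 m = 4.480e-03 mm/s.
R = 4.480e-03 × 3600 = 16.1 mm/hr.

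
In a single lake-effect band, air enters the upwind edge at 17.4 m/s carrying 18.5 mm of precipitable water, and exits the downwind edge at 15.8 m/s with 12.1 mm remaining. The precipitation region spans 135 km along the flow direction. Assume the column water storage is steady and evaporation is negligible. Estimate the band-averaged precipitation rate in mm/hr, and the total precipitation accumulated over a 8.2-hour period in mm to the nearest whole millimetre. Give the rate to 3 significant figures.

R ≈ 3.49 mm/hr; total ≈ 29 mm

Column moisture flux per unit crosswind length is F = V × PW.
Inflow: F_in = 17.4 × 18.5 = 321.9 mm·m/s
Outflow: F_out = 15.8 × 12.1 = 191.18 mm·m/s
Steady-state rate R = (F_in − F_out)/L = (321.9 − 191.18) / 135000 m = 9.683e-04 mm/s.
R = 9.683e-04 × 3600 = 3.49 mm/hr.
Over 8.2 h: total = 3.49 × 8.2 = 28.618 ≈ 29 mm.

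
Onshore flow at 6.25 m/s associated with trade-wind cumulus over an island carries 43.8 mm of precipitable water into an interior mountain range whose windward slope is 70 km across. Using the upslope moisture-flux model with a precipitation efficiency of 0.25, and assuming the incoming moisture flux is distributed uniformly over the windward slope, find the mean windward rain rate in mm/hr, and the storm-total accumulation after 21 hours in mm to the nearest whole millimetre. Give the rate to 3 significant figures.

R ≈ 3.52 mm/hr; total ≈ 74 mm

Incoming column moisture flux per unit ridge length: F = V × PW = 6.25 × 43.8 = 273.75 mm·m/s.
Spread over the 70 km slope with efficiency ε = 0.25: R = ε·F/W = 0.25 × 273.75 / 70000 m = 9.777e-04 mm/s.
R = 9.777e-04 × 3600 = 3.52 mm/hr.
Over 21 h: total = 3.52 × 21 = 73.92 ≈ 74 mm.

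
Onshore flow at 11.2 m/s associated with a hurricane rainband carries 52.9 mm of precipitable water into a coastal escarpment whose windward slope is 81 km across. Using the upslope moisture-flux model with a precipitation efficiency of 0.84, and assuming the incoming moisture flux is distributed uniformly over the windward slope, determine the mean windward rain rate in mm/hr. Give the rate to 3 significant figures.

R ≈ 22.1 mm/hr

Incoming column moisture flux per unit ridge length: F = V × PW = 11.2 × 52.9 = 592.48 mm·m/s.
Spread over the 81 km slope with efficiency ε = 0.84: R = ε·F/W = 0.84 × 592.48 / 81000 m = 6.144e-03 mm/s.
R = 6.144e-03 × 3600 = 22.1 mm/hr.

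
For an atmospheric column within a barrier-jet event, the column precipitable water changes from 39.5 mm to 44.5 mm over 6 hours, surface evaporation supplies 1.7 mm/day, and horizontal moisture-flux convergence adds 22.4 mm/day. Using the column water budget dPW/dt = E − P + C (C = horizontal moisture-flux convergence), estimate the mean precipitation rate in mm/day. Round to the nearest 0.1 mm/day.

P ≈ 4.1 mm/day

dPW/dt = (44.5 − 39.5) mm / (6/24 day) = +20.000 mm/day.
P = E + C − dPW/dt = 1.7 + (22.4) − (+20.000) = 4.1 mm/day.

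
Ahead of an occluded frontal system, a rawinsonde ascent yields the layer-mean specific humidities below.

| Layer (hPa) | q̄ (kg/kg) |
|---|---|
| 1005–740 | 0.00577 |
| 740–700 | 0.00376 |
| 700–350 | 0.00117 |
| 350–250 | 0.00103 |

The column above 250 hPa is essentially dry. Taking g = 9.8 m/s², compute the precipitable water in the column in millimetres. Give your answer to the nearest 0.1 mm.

Precipitable water is the column-integrated vapour mass per unit area: PW = (1/g) Σ q̄ Δp, with q in kg/kg and Δp in Pa (1 kg/m² of water = 1 mm).
Layer 1005–740 hPa: Δp = 265 hPa = 26500 Pa, q̄ = 0.00577 kg/kg → 0.00577 × 26500 / 9.8 = 15.60 mm
Layer 740–700 hPa: Δp = 40 hPa = 4000 Pa, q̄ = 0.00376 kg/kg → 0.00376 × 4000 / 9.8 = 1.53 mm
Layer 700–350 hPa: Δp = 350 hPa = 35000 Pa, q̄ = 0.00117 kg/kg → 0.00117 × 35000 / 9.8 = 4.18 mm
Layer 350–250 hPa: Δp = 100 hPa = 10000 Pa, q̄ = 0.00103 kg/kg → 0.00103 × 10000 / 9.8 = 1.05 mm
PW = 15.60 + 1.53 + 4.18 + 1.05 = 22.36 ≈ 22.4 mm.

PW ≈ 22.4 mm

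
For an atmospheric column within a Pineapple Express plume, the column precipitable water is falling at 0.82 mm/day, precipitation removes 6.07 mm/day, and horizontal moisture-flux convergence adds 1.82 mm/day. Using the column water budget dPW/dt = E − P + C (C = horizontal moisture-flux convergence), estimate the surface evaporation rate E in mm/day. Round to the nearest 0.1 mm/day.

E ≈ 3.4 mm/day

dPW/dt = -0.82 mm/day.
E = dPW/dt + P − C = (-0.82) + 6.07 − (1.82) = 3.4 mm/day.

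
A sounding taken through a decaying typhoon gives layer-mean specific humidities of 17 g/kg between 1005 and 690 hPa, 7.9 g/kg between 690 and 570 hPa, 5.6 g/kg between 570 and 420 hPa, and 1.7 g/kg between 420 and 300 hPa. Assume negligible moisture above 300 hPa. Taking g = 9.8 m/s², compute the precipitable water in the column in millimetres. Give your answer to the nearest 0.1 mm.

PW ≈ 75.0 mm

Precipitable water is the column-integrated vapour mass per unit area: PW = (1/g) Σ q̄ Δp, with q in kg/kg and Δp in Pa (1 kg/m² of water = 1 mm).
Layer 1005–690 hPa: Δp = 315 hPa = 31500 Pa, q̄ = 0.017 kg/kg → 0.017 × 31500 / 9.8 = 54.64 mm
Layer 690–570 hPa: Δp = 120 hPa = 12000 Pa, q̄ = 0.0079 kg/kg → 0.0079 × 12000 / 9.8 = 9.67 mm
Layer 570–420 hPa: Δp = 150 hPa = 15000 Pa, q̄ = 0.0056 kg/kg → 0.0056 × 15000 / 9.8 = 8.57 mm
Layer 420–300 hPa: Δp = 120 hPa = 12000 Pa, q̄ = 0.0017 kg/kg → 0.0017 × 12000 / 9.8 = 2.08 mm
PW = 54.64 + 9.67 + 8.57 + 2.08 = 74.96 ≈ 75.0 mm.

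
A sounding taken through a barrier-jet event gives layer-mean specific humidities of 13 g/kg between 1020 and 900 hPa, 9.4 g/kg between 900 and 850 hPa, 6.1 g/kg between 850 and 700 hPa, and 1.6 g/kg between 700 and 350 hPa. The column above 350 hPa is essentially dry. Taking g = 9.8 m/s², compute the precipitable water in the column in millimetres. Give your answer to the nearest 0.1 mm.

Precipitable water is the column-integrated vapour mass per unit area: PW = (1/g) Σ q̄ Δp, with q in kg/kg and Δp in Pa (1 kg/m² of water = 1 mm).
Layer 1020–900 hPa: Δp = 120 hPa = 12000 Pa, q̄ = 0.013 kg/kg → 0.013 × 12000 / 9.8 = 15.92 mm
Layer 900–850 hPa: Δp = 50 hPa = 5000 Pa, q̄ = 0.0094 kg/kg → 0.0094 × 5000 / 9.8 = 4.80 mm
Layer 850–700 hPa: Δp = 150 hPa = 15000 Pa, q̄ = 0.0061 kg/kg → 0.0061 × 15000 / 9.8 = 9.34 mm
Layer 700–350 hPa: Δp = 350 hPa = 35000 Pa, q̄ = 0.0016 kg/kg → 0.0016 × 35000 / 9.8 = 5.71 mm
PW = 15.92 + 4.80 + 9.34 + 5.71 = 35.77 ≈ 35.8 mm.

PW ≈ 35.8 mm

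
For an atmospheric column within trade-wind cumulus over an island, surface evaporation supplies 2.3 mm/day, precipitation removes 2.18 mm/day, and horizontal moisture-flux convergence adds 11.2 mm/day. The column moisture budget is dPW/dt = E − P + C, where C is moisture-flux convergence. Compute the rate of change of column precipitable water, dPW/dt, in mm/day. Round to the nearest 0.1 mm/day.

dPW/dt = E − P + C = 2.3 − 2.18 + (11.2) = 11.3 mm/day.

dPW/dt ≈ 11.3 mm/day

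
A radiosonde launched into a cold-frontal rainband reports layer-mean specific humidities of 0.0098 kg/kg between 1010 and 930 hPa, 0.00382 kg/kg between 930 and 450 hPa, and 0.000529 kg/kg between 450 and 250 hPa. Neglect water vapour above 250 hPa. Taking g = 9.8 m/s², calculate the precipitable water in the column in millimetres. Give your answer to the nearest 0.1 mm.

Precipitable water is the column-integrated vapour mass per unit area: PW = (1/g) Σ q̄ Δp, with q in kg/kg and Δp in Pa (1 kg/m² of water = 1 mm).
Layer 1010–930 hPa: Δp = 80 hPa = 8000 Pa, q̄ = 0.0098 kg/kg → 0.0098 × 8000 / 9.8 = 8.00 mm
Layer 930–450 hPa: Δp = 480 hPa = 48000 Pa, q̄ = 0.00382 kg/kg → 0.00382 × 48000 / 9.8 = 18.71 mm
Layer 450–250 hPa: Δp = 200 hPa = 20000 Pa, q̄ = 0.000529 kg/kg → 0.000529 × 20000 / 9.8 = 1.08 mm
PW = 8.00 + 18.71 + 1.08 = 27.79 ≈ 27.8 mm.

PW ≈ 27.8 mm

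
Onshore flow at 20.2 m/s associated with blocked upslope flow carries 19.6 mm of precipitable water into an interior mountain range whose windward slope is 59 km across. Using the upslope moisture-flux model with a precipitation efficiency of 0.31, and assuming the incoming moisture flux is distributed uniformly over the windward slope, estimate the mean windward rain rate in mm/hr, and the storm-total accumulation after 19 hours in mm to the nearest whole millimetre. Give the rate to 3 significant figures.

Incoming column moisture flux per unit ridge length: F = V × PW = 20.2 × 19.6 = 395.92 mm·m/s.
Spread over the 59 km slope with efficiency ε = 0.31: R = ε·F/W = 0.31 × 395.92 / 59000 m = 2.080e-03 mm/s.
R = 2.080e-03 × 3600 = 7.49 mm/hr.
Over 19 h: total = 7.49 × 19 = 142.31 ≈ 142 mm.

R ≈ 7.49 mm/hr; total ≈ 142 mm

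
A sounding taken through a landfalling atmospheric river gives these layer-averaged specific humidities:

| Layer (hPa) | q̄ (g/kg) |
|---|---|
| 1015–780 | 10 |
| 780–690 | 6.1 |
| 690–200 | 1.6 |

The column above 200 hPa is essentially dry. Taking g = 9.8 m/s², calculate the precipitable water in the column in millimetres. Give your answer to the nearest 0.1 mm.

Precipitable water is the column-integrated vapour mass per unit area: PW = (1/g) Σ q̄ Δp, with q in kg/kg and Δp in Pa (1 kg/m² of water = 1 mm).
Layer 1015–780 hPa: Δp = 235 hPa = 23500 Pa, q̄ = 0.01 kg/kg → 0.01 × 23500 / 9.8 = 23.98 mm
Layer 780–690 hPa: Δp = 90 hPa = 9000 Pa, q̄ = 0.0061 kg/kg → 0.0061 × 9000 / 9.8 = 5.60 mm
Layer 690–200 hPa: Δp = 490 hPa = 49000 Pa, q̄ = 0.0016 kg/kg → 0.0016 × 49000 / 9.8 = 8.00 mm
PW = 23.98 + 5.60 + 8.00 = 37.58 ≈ 37.6 mm.

PW ≈ 37.6 mm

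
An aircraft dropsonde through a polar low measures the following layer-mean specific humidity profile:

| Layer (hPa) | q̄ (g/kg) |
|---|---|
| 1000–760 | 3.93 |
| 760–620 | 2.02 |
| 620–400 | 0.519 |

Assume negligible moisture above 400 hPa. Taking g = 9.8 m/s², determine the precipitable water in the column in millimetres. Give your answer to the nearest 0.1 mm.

PW ≈ 13.7 mm

Precipitable water is the column-integrated vapour mass per unit area: PW = (1/g) Σ q̄ Δp, with q in kg/kg and Δp in Pa (1 kg/m² of water = 1 mm).
Layer 1000–760 hPa: Δp = 240 hPa = 24000 Pa, q̄ = 0.00393 kg/kg → 0.00393 × 24000 / 9.8 = 9.62 mm
Layer 760–620 hPa: Δp = 140 hPa = 14000 Pa, q̄ = 0.00202 kg/kg → 0.00202 × 14000 / 9.8 = 2.89 mm
Layer 620–400 hPa: Δp = 220 hPa = 22000 Pa, q̄ = 0.000519 kg/kg → 0.000519 × 22000 / 9.8 = 1.17 mm
PW = 9.62 + 2.89 + 1.17 = 13.68 ≈ 13.7 mm.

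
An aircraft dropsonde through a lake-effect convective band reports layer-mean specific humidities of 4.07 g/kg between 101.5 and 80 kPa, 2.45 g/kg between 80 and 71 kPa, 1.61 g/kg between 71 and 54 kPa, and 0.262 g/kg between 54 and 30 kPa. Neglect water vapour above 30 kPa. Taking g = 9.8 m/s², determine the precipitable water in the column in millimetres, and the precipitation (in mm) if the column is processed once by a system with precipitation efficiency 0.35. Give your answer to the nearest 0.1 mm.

Precipitable water is the column-integrated vapour mass per unit area: PW = (1/g) Σ q̄ Δp, with q in kg/kg and Δp in Pa (1 kg/m² of water = 1 mm).
Layer 101.5–80 kPa: Δp = 215 hPa = 21500 Pa, q̄ = 0.00407 kg/kg → 0.00407 × 21500 / 9.8 = 8.93 mm
Layer 80–71 kPa: Δp = 90 hPa = 9000 Pa, q̄ = 0.00245 kg/kg → 0.00245 × 9000 / 9.8 = 2.25 mm
Layer 71–54 kPa: Δp = 170 hPa = 17000 Pa, q̄ = 0.00161 kg/kg → 0.00161 × 17000 / 9.8 = 2.79 mm
Layer 54–30 kPa: Δp = 240 hPa = 24000 Pa, q̄ = 0.000262 kg/kg → 0.000262 × 24000 / 9.8 = 0.64 mm
PW = 8.93 + 2.25 + 2.79 + 0.64 = 14.61 ≈ 14.6 mm.
Precipitation = ε × PW = 0.35 × 14.6 = 5.1 mm.

PW ≈ 14.6 mm; precipitation ≈ 5.1 mm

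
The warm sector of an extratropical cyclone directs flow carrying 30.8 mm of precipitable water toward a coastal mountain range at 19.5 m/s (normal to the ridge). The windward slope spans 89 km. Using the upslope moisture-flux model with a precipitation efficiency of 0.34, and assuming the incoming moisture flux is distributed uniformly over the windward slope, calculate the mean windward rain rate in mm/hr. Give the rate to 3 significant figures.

R ≈ 8.26 mm/hr

Incoming column moisture flux per unit ridge length: F = V × PW = 19.5 × 30.8 = 600.6 mm·m/s.
Spread over the 89 km slope with efficiency ε = 0.34: R = ε·F/W = 0.34 × 600.6 / 89000 m = 2.294e-03 mm/s.
R = 2.294e-03 × 3600 = 8.26 mm/hr.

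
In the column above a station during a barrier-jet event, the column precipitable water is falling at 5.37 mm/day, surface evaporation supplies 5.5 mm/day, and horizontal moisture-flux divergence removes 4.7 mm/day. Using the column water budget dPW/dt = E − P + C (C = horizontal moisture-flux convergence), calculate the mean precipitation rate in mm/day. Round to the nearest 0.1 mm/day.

P ≈ 6.2 mm/day

dPW/dt = -5.37 mm/day.
P = E + C − dPW/dt = 5.5 + (-4.7) − (-5.37) = 6.2 mm/day.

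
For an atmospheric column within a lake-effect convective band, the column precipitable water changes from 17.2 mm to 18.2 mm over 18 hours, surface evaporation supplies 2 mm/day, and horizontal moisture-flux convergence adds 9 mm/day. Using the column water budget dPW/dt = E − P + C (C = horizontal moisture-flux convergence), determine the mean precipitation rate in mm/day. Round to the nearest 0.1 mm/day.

dPW/dt = (18.2 − 17.2) mm / (18/24 day) = +1.333 mm/day.
P = E + C − dPW/dt = 2 + (9) − (+1.333) = 9.7 mm/day.

P ≈ 9.7 mm/day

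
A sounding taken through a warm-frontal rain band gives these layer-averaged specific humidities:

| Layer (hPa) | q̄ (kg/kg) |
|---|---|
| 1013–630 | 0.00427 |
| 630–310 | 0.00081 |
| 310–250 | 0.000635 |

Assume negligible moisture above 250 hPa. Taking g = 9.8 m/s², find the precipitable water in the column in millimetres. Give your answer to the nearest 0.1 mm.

PW ≈ 19.7 mm

Precipitable water is the column-integrated vapour mass per unit area: PW = (1/g) Σ q̄ Δp, with q in kg/kg and Δp in Pa (1 kg/m² of water = 1 mm).
Layer 1013–630 hPa: Δp = 383 hPa = 38300 Pa, q̄ = 0.00427 kg/kg → 0.00427 × 38300 / 9.8 = 16.69 mm
Layer 630–310 hPa: Δp = 320 hPa = 32000 Pa, q̄ = 0.00081 kg/kg → 0.00081 × 32000 / 9.8 = 2.64 mm
Layer 310–250 hPa: Δp = 60 hPa = 6000 Pa, q̄ = 0.000635 kg/kg → 0.000635 × 6000 / 9.8 = 0.39 mm
PW = 16.69 + 2.64 + 0.39 = 19.72 ≈ 19.7 mm.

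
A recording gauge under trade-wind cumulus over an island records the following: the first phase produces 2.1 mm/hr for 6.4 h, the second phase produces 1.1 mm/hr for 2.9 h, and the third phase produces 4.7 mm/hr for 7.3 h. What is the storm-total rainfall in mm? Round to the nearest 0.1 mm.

total ≈ 50.9 mm

Total = Σ Rᵢ Δtᵢ = 2.1 × 6.4 + 1.1 × 2.9 + 4.7 × 7.3
      = 13.44 + 3.19 + 34.31 = 50.9 mm.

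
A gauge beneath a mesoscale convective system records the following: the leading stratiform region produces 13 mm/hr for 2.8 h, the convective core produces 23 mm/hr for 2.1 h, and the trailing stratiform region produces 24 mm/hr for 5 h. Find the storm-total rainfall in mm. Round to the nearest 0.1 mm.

Total = Σ Rᵢ Δtᵢ = 13 × 2.8 + 23 × 2.1 + 24 × 5
      = 36.4 + 48.3 + 120 = 204.7 mm.

total ≈ 204.7 mm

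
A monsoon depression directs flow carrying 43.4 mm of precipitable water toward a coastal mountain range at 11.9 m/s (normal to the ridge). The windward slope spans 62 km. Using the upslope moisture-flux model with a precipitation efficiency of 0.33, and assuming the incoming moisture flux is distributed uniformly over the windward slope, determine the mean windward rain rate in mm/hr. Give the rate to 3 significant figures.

Incoming column moisture flux per unit ridge length: F = V × PW = 11.9 × 43.4 = 516.46 mm·m/s.
Spread over the 62 km slope with efficiency ε = 0.33: R = ε·F/W = 0.33 × 516.46 / 62000 m = 2.749e-03 mm/s.
R = 2.749e-03 × 3600 = 9.90 mm/hr.

R ≈ 9.90 mm/hr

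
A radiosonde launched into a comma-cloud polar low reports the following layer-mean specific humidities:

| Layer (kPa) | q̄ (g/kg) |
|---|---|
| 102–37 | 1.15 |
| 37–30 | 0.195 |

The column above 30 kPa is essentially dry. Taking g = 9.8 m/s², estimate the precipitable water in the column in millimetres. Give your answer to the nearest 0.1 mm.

Precipitable water is the column-integrated vapour mass per unit area: PW = (1/g) Σ q̄ Δp, with q in kg/kg and Δp in Pa (1 kg/m² of water = 1 mm).
Layer 102–37 kPa: Δp = 650 hPa = 65000 Pa, q̄ = 0.00115 kg/kg → 0.00115 × 65000 / 9.8 = 7.63 mm
Layer 37–30 kPa: Δp = 70 hPa = 7000 Pa, q̄ = 0.000195 kg/kg → 0.000195 × 7000 / 9.8 = 0.14 mm
PW = 7.63 + 0.14 = 7.77 ≈ 7.8 mm.

PW ≈ 7.8 mm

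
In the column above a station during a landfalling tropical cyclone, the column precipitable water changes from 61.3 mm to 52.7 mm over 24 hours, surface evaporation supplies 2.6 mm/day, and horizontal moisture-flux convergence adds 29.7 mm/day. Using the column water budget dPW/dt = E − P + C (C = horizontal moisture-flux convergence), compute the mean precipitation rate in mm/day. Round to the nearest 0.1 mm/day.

P ≈ 40.9 mm/day

dPW/dt = (52.7 − 61.3) mm / (24/24 day) = -8.600 mm/day.
P = E + C − dPW/dt = 2.6 + (29.7) − (-8.600) = 40.9 mm/day.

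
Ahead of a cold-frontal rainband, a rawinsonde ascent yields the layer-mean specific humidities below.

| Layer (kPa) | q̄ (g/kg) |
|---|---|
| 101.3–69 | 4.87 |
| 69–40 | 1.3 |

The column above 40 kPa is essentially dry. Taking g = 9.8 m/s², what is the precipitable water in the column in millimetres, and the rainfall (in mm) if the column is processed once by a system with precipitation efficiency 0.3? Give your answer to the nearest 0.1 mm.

Precipitable water is the column-integrated vapour mass per unit area: PW = (1/g) Σ q̄ Δp, with q in kg/kg and Δp in Pa (1 kg/m² of water = 1 mm).
Layer 101.3–69 kPa: Δp = 323 hPa = 32300 Pa, q̄ = 0.00487 kg/kg → 0.00487 × 32300 / 9.8 = 16.05 mm
Layer 69–40 kPa: Δp = 290 hPa = 29000 Pa, q̄ = 0.0013 kg/kg → 0.0013 × 29000 / 9.8 = 3.85 mm
PW = 16.05 + 3.85 = 19.90 ≈ 19.9 mm.
Rainfall = ε × PW = 0.3 × 19.9 = 6.0 mm.

PW ≈ 19.9 mm; rainfall ≈ 6.0 mm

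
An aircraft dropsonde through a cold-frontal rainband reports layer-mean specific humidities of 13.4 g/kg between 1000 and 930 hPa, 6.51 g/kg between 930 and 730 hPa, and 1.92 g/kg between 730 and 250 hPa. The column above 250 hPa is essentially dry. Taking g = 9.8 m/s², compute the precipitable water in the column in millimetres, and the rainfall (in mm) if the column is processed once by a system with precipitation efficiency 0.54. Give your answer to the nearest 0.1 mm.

Precipitable water is the column-integrated vapour mass per unit area: PW = (1/g) Σ q̄ Δp, with q in kg/kg and Δp in Pa (1 kg/m² of water = 1 mm).
Layer 1000–930 hPa: Δp = 70 hPa = 7000 Pa, q̄ = 0.0134 kg/kg → 0.0134 × 7000 / 9.8 = 9.57 mm
Layer 930–730 hPa: Δp = 200 hPa = 20000 Pa, q̄ = 0.00651 kg/kg → 0.00651 × 20000 / 9.8 = 13.29 mm
Layer 730–250 hPa: Δp = 480 hPa = 48000 Pa, q̄ = 0.00192 kg/kg → 0.00192 × 48000 / 9.8 = 9.40 mm
PW = 9.57 + 13.29 + 9.40 = 32.26 ≈ 32.3 mm.
Rainfall = ε × PW = 0.54 × 32.3 = 17.4 mm.

PW ≈ 32.3 mm; rainfall ≈ 17.4 mm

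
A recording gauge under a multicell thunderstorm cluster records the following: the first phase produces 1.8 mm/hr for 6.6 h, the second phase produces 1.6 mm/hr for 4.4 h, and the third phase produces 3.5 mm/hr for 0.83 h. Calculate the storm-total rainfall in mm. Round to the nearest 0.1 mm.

total ≈ 21.8 mm

Total = Σ Rᵢ Δtᵢ = 1.8 × 6.6 + 1.6 × 4.4 + 3.5 × 0.83
      = 11.88 + 7.04 + 2.905 = 21.8 mm.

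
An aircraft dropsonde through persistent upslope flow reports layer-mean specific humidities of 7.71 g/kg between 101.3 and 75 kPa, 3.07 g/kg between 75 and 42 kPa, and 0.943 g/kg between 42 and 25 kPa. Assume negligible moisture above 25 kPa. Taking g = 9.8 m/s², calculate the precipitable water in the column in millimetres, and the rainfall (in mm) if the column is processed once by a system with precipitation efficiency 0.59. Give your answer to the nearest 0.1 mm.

PW ≈ 32.7 mm; rainfall ≈ 19.3 mm

Precipitable water is the column-integrated vapour mass per unit area: PW = (1/g) Σ q̄ Δp, with q in kg/kg and Δp in Pa (1 kg/m² of water = 1 mm).
Layer 101.3–75 kPa: Δp = 263 hPa = 26300 Pa, q̄ = 0.00771 kg/kg → 0.00771 × 26300 / 9.8 = 20.69 mm
Layer 75–42 kPa: Δp = 330 hPa = 33000 Pa, q̄ = 0.00307 kg/kg → 0.00307 × 33000 / 9.8 = 10.34 mm
Layer 42–25 kPa: Δp = 170 hPa = 17000 Pa, q̄ = 0.000943 kg/kg → 0.000943 × 17000 / 9.8 = 1.64 mm
PW = 20.69 + 10.34 + 1.64 = 32.67 ≈ 32.7 mm.
Rainfall = ε × PW = 0.59 × 32.7 = 19.3 mm.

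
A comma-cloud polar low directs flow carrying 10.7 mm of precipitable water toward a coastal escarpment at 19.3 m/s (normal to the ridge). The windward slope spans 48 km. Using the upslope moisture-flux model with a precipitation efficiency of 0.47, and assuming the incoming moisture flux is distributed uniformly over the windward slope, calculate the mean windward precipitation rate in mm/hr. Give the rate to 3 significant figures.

R ≈ 7.28 mm/hr

Incoming column moisture flux per unit ridge length: F = V × PW = 19.3 × 10.7 = 206.51 mm·m/s.
Spread over the 48 km slope with efficiency ε = 0.47: R = ε·F/W = 0.47 × 206.51 / 48000 m = 2.022e-03 mm/s.
R = 2.022e-03 × 3600 = 7.28 mm/hr.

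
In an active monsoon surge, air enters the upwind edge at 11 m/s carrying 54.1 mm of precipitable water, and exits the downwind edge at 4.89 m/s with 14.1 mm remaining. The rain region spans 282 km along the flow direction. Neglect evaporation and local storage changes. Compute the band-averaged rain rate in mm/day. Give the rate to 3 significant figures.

Column moisture flux per unit crosswind length is F = V × PW.
Inflow: F_in = 11 × 54.1 = 595.1 mm·m/s
Outflow: F_out = 4.89 × 14.1 = 68.949 mm·m/s
Steady-state rate R = (F_in − F_out)/L = (595.1 − 68.949) / 282000 m = 1.866e-03 mm/s.
R = 1.866e-03 × 3600 × 24 = 161 mm/day.

R ≈ 161 mm/day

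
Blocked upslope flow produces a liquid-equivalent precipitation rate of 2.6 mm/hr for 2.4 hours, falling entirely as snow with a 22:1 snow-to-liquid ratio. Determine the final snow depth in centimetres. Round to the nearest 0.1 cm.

Liquid-equivalent depth = 2.6 × 2.4 = 6.24 mm.
Snow depth = 6.24 mm × 22 = 137.28 mm = 13.7 cm.

snow depth ≈ 13.7 cm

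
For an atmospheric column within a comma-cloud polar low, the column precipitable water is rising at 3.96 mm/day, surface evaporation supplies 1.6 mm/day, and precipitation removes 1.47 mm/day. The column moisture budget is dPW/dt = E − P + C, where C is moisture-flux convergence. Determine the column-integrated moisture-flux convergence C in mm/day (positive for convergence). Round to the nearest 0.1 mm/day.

dPW/dt = +3.96 mm/day.
C = dPW/dt − E + P = (+3.96) − 1.6 + 1.47 = 3.8 mm/day.

C ≈ 3.8 mm/day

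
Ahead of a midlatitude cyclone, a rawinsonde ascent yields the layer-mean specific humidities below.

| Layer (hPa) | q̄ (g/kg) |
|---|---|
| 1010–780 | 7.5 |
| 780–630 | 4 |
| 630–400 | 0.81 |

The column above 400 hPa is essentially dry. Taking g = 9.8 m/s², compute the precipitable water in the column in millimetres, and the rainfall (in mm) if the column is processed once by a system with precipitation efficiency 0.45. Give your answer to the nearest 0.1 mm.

Precipitable water is the column-integrated vapour mass per unit area: PW = (1/g) Σ q̄ Δp, with q in kg/kg and Δp in Pa (1 kg/m² of water = 1 mm).
Layer 1010–780 hPa: Δp = 230 hPa = 23000 Pa, q̄ = 0.0075 kg/kg → 0.0075 × 23000 / 9.8 = 17.60 mm
Layer 780–630 hPa: Δp = 150 hPa = 15000 Pa, q̄ = 0.004 kg/kg → 0.004 × 15000 / 9.8 = 6.12 mm
Layer 630–400 hPa: Δp = 230 hPa = 23000 Pa, q̄ = 0.00081 kg/kg → 0.00081 × 23000 / 9.8 = 1.90 mm
PW = 17.60 + 6.12 + 1.90 = 25.62 ≈ 25.6 mm.
Rainfall = ε × PW = 0.45 × 25.6 = 11.5 mm.

PW ≈ 25.6 mm; rainfall ≈ 11.5 mm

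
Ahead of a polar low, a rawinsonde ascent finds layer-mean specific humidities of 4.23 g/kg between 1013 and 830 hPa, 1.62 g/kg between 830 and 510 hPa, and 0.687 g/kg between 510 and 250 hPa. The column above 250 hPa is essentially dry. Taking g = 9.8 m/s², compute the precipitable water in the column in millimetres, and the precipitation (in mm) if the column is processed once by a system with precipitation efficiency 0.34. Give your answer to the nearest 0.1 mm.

Precipitable water is the column-integrated vapour mass per unit area: PW = (1/g) Σ q̄ Δp, with q in kg/kg and Δp in Pa (1 kg/m² of water = 1 mm).
Layer 1013–830 hPa: Δp = 183 hPa = 18300 Pa, q̄ = 0.00423 kg/kg → 0.00423 × 18300 / 9.8 = 7.90 mm
Layer 830–510 hPa: Δp = 320 hPa = 32000 Pa, q̄ = 0.00162 kg/kg → 0.00162 × 32000 / 9.8 = 5.29 mm
Layer 510–250 hPa: Δp = 260 hPa = 26000 Pa, q̄ = 0.000687 kg/kg → 0.000687 × 26000 / 9.8 = 1.82 mm
PW = 7.90 + 5.29 + 1.82 = 15.01 ≈ 15.0 mm.
Precipitation = ε × PW = 0.34 × 15.0 = 5.1 mm.

PW ≈ 15.0 mm; precipitation ≈ 5.1 mm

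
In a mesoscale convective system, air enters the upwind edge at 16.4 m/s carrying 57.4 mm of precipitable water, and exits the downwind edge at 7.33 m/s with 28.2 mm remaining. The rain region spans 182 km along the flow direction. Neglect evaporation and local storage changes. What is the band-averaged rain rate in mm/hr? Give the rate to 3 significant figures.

R ≈ 14.5 mm/hr

Column moisture flux per unit crosswind length is F = V × PW.
Inflow: F_in = 16.4 × 57.4 = 941.36 mm·m/s
Outflow: F_out = 7.33 × 28.2 = 206.706 mm·m/s
Steady-state rate R = (F_in − F_out)/L = (941.36 − 206.706) / 182000 m = 4.037e-03 mm/s.
R = 4.037e-03 × 3600 = 14.5 mm/hr.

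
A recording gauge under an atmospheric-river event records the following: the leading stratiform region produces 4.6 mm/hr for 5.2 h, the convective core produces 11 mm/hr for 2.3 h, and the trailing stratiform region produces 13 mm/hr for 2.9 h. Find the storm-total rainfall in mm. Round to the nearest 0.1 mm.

Total = Σ Rᵢ Δtᵢ = 4.6 × 5.2 + 11 × 2.3 + 13 × 2.9
      = 23.92 + 25.3 + 37.7 = 86.9 mm.

total ≈ 86.9 mm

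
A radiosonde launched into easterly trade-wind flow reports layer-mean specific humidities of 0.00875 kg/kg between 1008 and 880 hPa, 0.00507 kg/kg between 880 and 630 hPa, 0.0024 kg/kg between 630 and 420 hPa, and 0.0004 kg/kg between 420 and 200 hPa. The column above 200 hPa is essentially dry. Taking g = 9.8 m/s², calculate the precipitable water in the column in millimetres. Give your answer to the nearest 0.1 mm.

PW ≈ 30.4 mm

Precipitable water is the column-integrated vapour mass per unit area: PW = (1/g) Σ q̄ Δp, with q in kg/kg and Δp in Pa (1 kg/m² of water = 1 mm).
Layer 1008–880 hPa: Δp = 128 hPa = 12800 Pa, q̄ = 0.00875 kg/kg → 0.00875 × 12800 / 9.8 = 11.43 mm
Layer 880–630 hPa: Δp = 250 hPa = 25000 Pa, q̄ = 0.00507 kg/kg → 0.00507 × 25000 / 9.8 = 12.93 mm
Layer 630–420 hPa: Δp = 210 hPa = 21000 Pa, q̄ = 0.0024 kg/kg → 0.0024 × 21000 / 9.8 = 5.14 mm
Layer 420–200 hPa: Δp = 220 hPa = 22000 Pa, q̄ = 0.0004 kg/kg → 0.0004 × 22000 / 9.8 = 0.90 mm
PW = 11.43 + 12.93 + 5.14 + 0.90 = 30.40 ≈ 30.4 mm.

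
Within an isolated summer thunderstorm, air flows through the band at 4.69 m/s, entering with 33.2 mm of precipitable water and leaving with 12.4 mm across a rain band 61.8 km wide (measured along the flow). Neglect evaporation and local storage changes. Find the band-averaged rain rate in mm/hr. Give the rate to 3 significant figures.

Column moisture flux per unit crosswind length is F = V × PW.
Inflow: F_in = 4.69 × 33.2 = 155.708 mm·m/s
Outflow: F_out = 4.69 × 12.4 = 58.156 mm·m/s
Steady-state rate R = (F_in − F_out)/L = (155.708 − 58.156) / 61800 m = 1.579e-03 mm/s.
R = 1.579e-03 × 3600 = 5.68 mm/hr.

R ≈ 5.68 mm/hr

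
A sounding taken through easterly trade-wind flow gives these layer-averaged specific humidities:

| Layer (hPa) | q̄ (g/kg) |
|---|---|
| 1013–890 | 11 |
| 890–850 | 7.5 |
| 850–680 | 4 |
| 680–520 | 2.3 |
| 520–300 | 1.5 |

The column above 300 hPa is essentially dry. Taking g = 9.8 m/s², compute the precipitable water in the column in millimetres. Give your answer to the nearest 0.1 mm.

PW ≈ 30.9 mm

Precipitable water is the column-integrated vapour mass per unit area: PW = (1/g) Σ q̄ Δp, with q in kg/kg and Δp in Pa (1 kg/m² of water = 1 mm).
Layer 1013–890 hPa: Δp = 123 hPa = 12300 Pa, q̄ = 0.011 kg/kg → 0.011 × 12300 / 9.8 = 13.81 mm
Layer 890–850 hPa: Δp = 40 hPa = 4000 Pa, q̄ = 0.0075 kg/kg → 0.0075 × 4000 / 9.8 = 3.06 mm
Layer 850–680 hPa: Δp = 170 hPa = 17000 Pa, q̄ = 0.004 kg/kg → 0.004 × 17000 / 9.8 = 6.94 mm
Layer 680–520 hPa: Δp = 160 hPa = 16000 Pa, q̄ = 0.0023 kg/kg → 0.0023 × 16000 / 9.8 = 3.76 mm
Layer 520–300 hPa: Δp = 220 hPa = 22000 Pa, q̄ = 0.0015 kg/kg → 0.0015 × 22000 / 9.8 = 3.37 mm
PW = 13.81 + 3.06 + 6.94 + 3.76 + 3.37 = 30.94 ≈ 30.9 mm.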